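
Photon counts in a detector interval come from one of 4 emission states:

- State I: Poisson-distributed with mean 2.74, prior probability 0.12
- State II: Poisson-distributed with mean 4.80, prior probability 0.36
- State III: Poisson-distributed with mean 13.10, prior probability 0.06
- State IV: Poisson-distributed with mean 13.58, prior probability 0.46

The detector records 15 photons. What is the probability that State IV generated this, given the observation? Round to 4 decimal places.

Posterior ∝ prior × likelihood, so P(k | x) ∝ π_k f_k(x); normalise over all components.
Component likelihoods at x = 15 photons:
  L_I = 1.81883e-07
  L_II = 0.000104113
  L_III = 0.0898074
  L_IV = 0.0953406
Prior × likelihood for each component:
  π_I·L_I = 0.12 × 1.81883e-07 = 2.1826e-08
  π_II·L_II = 0.36 × 0.000104113 = 3.74807e-05
  π_III·L_III = 0.06 × 0.0898074 = 0.00538844
  π_IV·L_IV = 0.46 × 0.0953406 = 0.0438567
Evidence: 2.1826e-08 + 3.74807e-05 + 0.00538844 + 0.0438567 = 0.0492826
Responsibility of State IV: 0.0438567 / 0.0492826 ≈ 0.8899

0.8899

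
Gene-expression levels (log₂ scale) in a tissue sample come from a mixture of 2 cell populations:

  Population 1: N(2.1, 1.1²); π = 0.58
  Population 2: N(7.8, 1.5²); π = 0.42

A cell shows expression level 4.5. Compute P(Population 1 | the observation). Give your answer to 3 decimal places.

By Bayes' theorem, P(k | x) = π_k f_k(x) / Σ_j π_j f_j(x).
Component likelihoods at x = 4.5:
  f_1 = 0.0335602
  f_2 = 0.0236497
Weight by the priors:
  π_1·f_1 = 0.58 × 0.0335602 = 0.0194649
  π_2·f_2 = 0.42 × 0.0236497 = 0.00993289
Sum: 0.0194649 + 0.00993289 = 0.0293978
So the posterior for Population 1 is 0.0194649 / 0.0293978 ≈ 0.662.

0.662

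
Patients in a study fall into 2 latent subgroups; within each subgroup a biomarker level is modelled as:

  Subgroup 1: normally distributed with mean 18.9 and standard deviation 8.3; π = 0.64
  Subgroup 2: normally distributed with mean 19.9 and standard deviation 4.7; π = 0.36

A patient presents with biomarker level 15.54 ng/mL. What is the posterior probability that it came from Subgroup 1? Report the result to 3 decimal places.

Apply Bayes' rule: the posterior for each component is proportional to its prior times its likelihood at x.
Evaluate each component's likelihood at the observed value:
  f_1 = 0.0442839
  f_2 = 0.0552008
Multiply by the mixture weights:
  π_1·f_1 = 0.64 × 0.0442839 = 0.0283417
  π_2·f_2 = 0.36 × 0.0552008 = 0.0198723
Marginal: 0.0283417 + 0.0198723 = 0.048214
P(Subgroup 1 | x) ≈ 0.588

0.588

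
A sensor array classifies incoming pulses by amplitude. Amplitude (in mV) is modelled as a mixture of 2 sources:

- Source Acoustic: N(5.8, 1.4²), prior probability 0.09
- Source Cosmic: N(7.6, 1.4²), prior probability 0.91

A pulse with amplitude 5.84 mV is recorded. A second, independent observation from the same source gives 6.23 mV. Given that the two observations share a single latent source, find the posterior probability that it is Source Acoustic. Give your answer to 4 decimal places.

P(component k | x) = π_k·f_k(x) / marginal(x), where marginal(x) = Σ_j π_j·f_j(x).
Since both observations come from the same component, the likelihood for component k is f_k(x₁)·f_k(x₂).
  L_Acoustic = [(1/(1.4·√(2π)))·exp(−(5.84−5.8)²/(2·1.4²)) = 0.284959·exp(-0.00041) = 0.284842] × [0.27183] = 0.0774287
  L_Cosmic = [(1/(1.4·√(2π)))·exp(−(5.84−7.6)²/(2·1.4²)) = 0.284959·exp(-0.79020) = 0.129301] × [0.176539] = 0.0228266
Multiply by the mixture weights:
  π_Acoustic·L_Acoustic = 0.09 × 0.0774287 = 0.00696858
  π_Cosmic·L_Cosmic = 0.91 × 0.0228266 = 0.0207722
Normaliser: 0.00696858 + 0.0207722 = 0.0277408
So the posterior for Source Acoustic is 0.00696858 / 0.0277408 ≈ 0.2512.

0.2512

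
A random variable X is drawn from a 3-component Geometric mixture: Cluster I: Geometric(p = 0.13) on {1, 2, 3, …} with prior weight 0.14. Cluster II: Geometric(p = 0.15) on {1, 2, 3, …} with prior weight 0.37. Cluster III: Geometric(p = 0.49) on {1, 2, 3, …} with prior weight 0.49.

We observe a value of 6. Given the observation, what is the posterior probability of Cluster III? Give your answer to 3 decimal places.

0.197

Posterior ∝ prior × likelihood, so P(k | x) ∝ P(Z=k) f_k(x); normalise over all components.
Evaluate each component's likelihood at the observed value:
  f_I = 0.0647947
  f_II = 0.0665558
  f_III = 0.0169062
Unnormalised posteriors:
  P(Z=I)·f_I = 0.14 × 0.0647947 = 0.00907126
  P(Z=II)·f_II = 0.37 × 0.0665558 = 0.0246256
  P(Z=III)·f_III = 0.49 × 0.0169062 = 0.00828406
Normaliser: 0.00907126 + 0.0246256 + 0.00828406 = 0.041981
P(Cluster III | the observation) ≈ 0.197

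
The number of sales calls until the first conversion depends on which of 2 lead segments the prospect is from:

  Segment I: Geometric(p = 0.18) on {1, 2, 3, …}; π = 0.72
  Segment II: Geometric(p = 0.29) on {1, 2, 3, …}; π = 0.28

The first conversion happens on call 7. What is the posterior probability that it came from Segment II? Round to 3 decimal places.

0.209

P(component k | x) = π_k·f_k(x) / marginal(x), where marginal(x) = Σ_j π_j·f_j(x).
Evaluate each component's likelihood at the observed value:
  p_I = 0.18·(1−0.18)^6 = 0.18·0.304007 = 0.0547212
  p_II = 0.29·(1−0.29)^6 = 0.29·0.1281 = 0.0371491
Prior × likelihood for each component:
  π_I·p_I = 0.72 × 0.0547212 = 0.0393993
  π_II·p_II = 0.28 × 0.0371491 = 0.0104017
Evidence: 0.0393993 + 0.0104017 = 0.049801
Responsibility of Segment II: 0.0104017 / 0.049801 ≈ 0.209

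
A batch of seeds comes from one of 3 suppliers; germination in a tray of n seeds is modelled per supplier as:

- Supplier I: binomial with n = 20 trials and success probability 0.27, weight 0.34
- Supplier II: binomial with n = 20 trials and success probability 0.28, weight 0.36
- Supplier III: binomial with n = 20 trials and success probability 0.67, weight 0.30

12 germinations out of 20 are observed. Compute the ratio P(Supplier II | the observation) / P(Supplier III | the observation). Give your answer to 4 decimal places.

The posterior odds equal the prior odds times the likelihood ratio: (P(Z=i)/P(Z=j))·(f_i(x)/f_j(x)).
Evaluate each component's likelihood at the observed value:
  p_I = C(20,12)·0.27^12·0.73^8 = 125970·1.50095e-07·0.080646 = 0.00152481
  p_II = C(20,12)·0.28^12·0.72^8 = 125970·2.32218e-07·0.0722204 = 0.00211263
  p_III = C(20,12)·0.67^12·0.33^8 = 125970·0.00818272·0.000140641 = 0.144969
Odds = (0.36/0.30) × (0.00211263/0.144969) = 1.2 × 0.0145729 ≈ 0.0175

0.0175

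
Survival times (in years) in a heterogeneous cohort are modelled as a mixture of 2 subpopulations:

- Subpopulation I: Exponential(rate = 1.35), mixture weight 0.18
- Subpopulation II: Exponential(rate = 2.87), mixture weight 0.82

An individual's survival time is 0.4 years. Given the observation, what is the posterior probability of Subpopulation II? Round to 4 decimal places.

0.8406

By Bayes' theorem, P(k | x) = π_k f_k(x) / Σ_j π_j f_j(x).
Exponential densities:
  L_I = 0.78671
  L_II = 0.910567
Unnormalised posteriors:
  π_I·L_I = 0.18 × 0.78671 = 0.141608
  π_II·L_II = 0.82 × 0.910567 = 0.746665
Sum: 0.141608 + 0.746665 = 0.888273
P(Subpopulation II | the observation) = 0.746665 / 0.888273 ≈ 0.8406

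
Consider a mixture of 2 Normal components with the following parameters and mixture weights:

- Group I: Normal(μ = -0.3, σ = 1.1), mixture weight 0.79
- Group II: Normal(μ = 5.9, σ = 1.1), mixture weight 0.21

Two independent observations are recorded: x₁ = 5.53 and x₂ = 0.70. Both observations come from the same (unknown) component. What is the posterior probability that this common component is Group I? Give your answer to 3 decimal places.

Posterior ∝ prior × likelihood, so P(k | x) ∝ π_k f_k(x); normalise over all components.
Since both observations come from the same component, the likelihood for component k is f_k(x₁)·f_k(x₂).
  f_I = [2.88304e-07] × [0.239915] = 6.91685e-08
  f_II = [0.342728] × [5.09219e-06] = 1.74523e-06
Weight by the priors:
  π_I·f_I = 0.79 × 6.91685e-08 = 5.46431e-08
  π_II·f_II = 0.21 × 1.74523e-06 = 3.66499e-07
Denominator: 5.46431e-08 + 3.66499e-07 = 4.21142e-07
Responsibility of Group I: 5.46431e-08 / 4.21142e-07 ≈ 0.130

0.130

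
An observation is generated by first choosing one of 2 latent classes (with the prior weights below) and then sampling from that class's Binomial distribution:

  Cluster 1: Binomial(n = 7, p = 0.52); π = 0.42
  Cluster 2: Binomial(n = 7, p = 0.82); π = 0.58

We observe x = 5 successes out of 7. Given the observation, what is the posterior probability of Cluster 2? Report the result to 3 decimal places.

0.654

P(component k | x) = P(Z=k)·f_k(x) / marginal(x), where marginal(x) = Σ_j P(Z=j)·f_j(x).
Binomial probabilities:
  p_1 = C(7,5)·0.52^5·0.48^2 = 21·0.0380204·0.2304 = 0.183958
  p_2 = C(7,5)·0.82^5·0.18^2 = 21·0.37074·0.0324 = 0.252251
Prior × likelihood for each component:
  P(Z=1)·p_1 = 0.42 × 0.183958 = 0.0772623
  P(Z=2)·p_2 = 0.58 × 0.252251 = 0.146306
Evidence: 0.0772623 + 0.146306 = 0.223568
P(Cluster 2 | data) = 0.146306 / 0.223568 ≈ 0.654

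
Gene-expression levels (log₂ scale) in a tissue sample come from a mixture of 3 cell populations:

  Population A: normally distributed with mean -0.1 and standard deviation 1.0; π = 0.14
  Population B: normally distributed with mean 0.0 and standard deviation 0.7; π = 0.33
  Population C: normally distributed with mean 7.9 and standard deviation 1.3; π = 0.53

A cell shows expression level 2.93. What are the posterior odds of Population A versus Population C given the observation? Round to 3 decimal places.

Only the two components matter; the odds are (π_i f_i(x)) / (π_j f_j(x)).
Component likelihoods at x = 2.93:
  L_A = (1/(1.0·√(2π)))·exp(−(2.93−-0.1)²/(2·1.0²)) = 0.398942·exp(-4.59045) = 0.00404858
  L_B = (1/(0.7·√(2π)))·exp(−(2.93−0.0)²/(2·0.7²)) = 0.569918·exp(-8.76010) = 8.94022e-05
  L_C = (1/(1.3·√(2π)))·exp(−(2.93−7.9)²/(2·1.3²)) = 0.306879·exp(-7.30796) = 0.000205665
Odds = (0.14/0.53) × (0.00404858/0.000205665) = 0.264151 × 19.6853 ≈ 5.200

5.200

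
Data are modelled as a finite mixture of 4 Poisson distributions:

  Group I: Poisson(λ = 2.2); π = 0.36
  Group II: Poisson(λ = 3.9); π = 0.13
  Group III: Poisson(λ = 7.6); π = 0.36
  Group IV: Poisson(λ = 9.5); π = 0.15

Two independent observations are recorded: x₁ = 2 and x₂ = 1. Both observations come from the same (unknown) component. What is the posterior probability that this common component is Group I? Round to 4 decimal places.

Apply Bayes' rule: the posterior for each component is proportional to its prior times its likelihood at x.
Since both observations come from the same component, the likelihood for component k is f_k(x₁)·f_k(x₂).
  f_I = [e^(−2.2)·2.2^2/2! = 0.268144] × [0.243767] = 0.0653646
  f_II = [e^(−3.9)·3.9^2/2! = 0.15394] × [0.0789435] = 0.0121525
  f_III = [e^(−7.6)·7.6^2/2! = 0.014453] × [0.00380343] = 5.49711e-05
  f_IV = [e^(−9.5)·9.5^2/2! = 0.00337769] × [0.000711092] = 2.40185e-06
Unnormalised posteriors:
  π_I·f_I = 0.36 × 0.0653646 = 0.0235312
  π_II·f_II = 0.13 × 0.0121525 = 0.00157983
  π_III·f_III = 0.36 × 5.49711e-05 = 1.97896e-05
  π_IV·f_IV = 0.15 × 2.40185e-06 = 3.60277e-07
Evidence: 0.0235312 + 0.00157983 + 1.97896e-05 + 3.60277e-07 = 0.0251312
So the posterior for Group I is 0.0235312 / 0.0251312 ≈ 0.9363.

0.9363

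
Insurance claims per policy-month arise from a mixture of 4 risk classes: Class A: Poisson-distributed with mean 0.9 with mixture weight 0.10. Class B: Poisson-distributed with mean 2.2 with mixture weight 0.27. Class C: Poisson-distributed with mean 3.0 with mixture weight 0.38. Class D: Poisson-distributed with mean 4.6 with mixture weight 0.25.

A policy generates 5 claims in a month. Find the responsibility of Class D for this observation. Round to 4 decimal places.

0.4565

Apply Bayes' rule: the posterior for each component is proportional to its prior times its likelihood at x.
Evaluate each component's likelihood at the observed value:
  L_A = 0.00200063
  L_B = 0.0475866
  L_C = 0.100819
  L_D = 0.172526
Multiply by the mixture weights:
  π_A·L_A = 0.10 × 0.00200063 = 0.000200063
  π_B·L_B = 0.27 × 0.0475866 = 0.0128484
  π_C·L_C = 0.38 × 0.100819 = 0.0383111
  π_D·L_D = 0.25 × 0.172526 = 0.0431314
Marginal: 0.000200063 + 0.0128484 + 0.0383111 + 0.0431314 = 0.094491
So the posterior for Class D is 0.0431314 / 0.094491 ≈ 0.4565.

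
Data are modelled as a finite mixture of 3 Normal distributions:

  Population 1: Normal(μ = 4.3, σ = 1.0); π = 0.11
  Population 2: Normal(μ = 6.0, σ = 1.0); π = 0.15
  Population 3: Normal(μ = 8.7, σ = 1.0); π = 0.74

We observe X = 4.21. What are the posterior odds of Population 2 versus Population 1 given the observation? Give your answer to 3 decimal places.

0.276

Since P(k|x) ∝ π_k f_k(x), the posterior odds are π_i f_i(x) / (π_j f_j(x)).
Normal densities:
  L_1 = (1/(1.0·√(2π)))·exp(−(4.21−4.3)²/(2·1.0²)) = 0.398942·exp(-0.00405) = 0.39733
  L_2 = (1/(1.0·√(2π)))·exp(−(4.21−6.0)²/(2·1.0²)) = 0.398942·exp(-1.60205) = 0.0803801
  L_3 = (1/(1.0·√(2π)))·exp(−(4.21−8.7)²/(2·1.0²)) = 0.398942·exp(-10.08005) = 1.67186e-05
Odds = (0.15/0.11) × (0.0803801/0.39733) = 1.36364 × 0.202301 ≈ 0.276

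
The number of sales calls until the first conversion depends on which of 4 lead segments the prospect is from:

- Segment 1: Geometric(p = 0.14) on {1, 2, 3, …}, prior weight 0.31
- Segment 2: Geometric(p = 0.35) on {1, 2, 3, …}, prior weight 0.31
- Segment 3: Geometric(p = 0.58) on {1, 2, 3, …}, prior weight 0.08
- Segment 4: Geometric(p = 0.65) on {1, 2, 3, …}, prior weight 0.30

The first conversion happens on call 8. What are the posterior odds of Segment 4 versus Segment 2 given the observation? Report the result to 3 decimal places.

0.024

Since P(k|x) ∝ P(Z=k) f_k(x), the posterior odds are P(Z=i) f_i(x) / (P(Z=j) f_j(x)).
Component likelihoods at x = 8:
  L_1 = 0.14·(1−0.14)^7 = 0.14·0.347928 = 0.0487099
  L_2 = 0.35·(1−0.35)^7 = 0.35·0.0490223 = 0.0171578
  L_3 = 0.58·(1−0.58)^7 = 0.58·0.00230539 = 0.00133713
  L_4 = 0.65·(1−0.65)^7 = 0.65·0.000643393 = 0.000418205
Posterior odds = (P(Z=4)·L_4) / (P(Z=2)·L_2) = (0.30·0.000418205) / (0.31·0.0171578) = 0.000125462 / 0.00531892 ≈ 0.024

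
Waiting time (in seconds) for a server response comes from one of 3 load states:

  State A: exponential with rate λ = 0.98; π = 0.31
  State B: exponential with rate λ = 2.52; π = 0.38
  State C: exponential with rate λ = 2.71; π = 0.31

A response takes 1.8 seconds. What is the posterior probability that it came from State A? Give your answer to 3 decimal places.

0.758

Posterior ∝ prior × likelihood, so P(k | x) ∝ π_k f_k(x); normalise over all components.
Exponential densities:
  L_A = 0.167931
  L_B = 0.0270048
  L_C = 0.0206291
Weight by the priors:
  π_A·L_A = 0.31 × 0.167931 = 0.0520586
  π_B·L_B = 0.38 × 0.0270048 = 0.0102618
  π_C·L_C = 0.31 × 0.0206291 = 0.00639503
Marginal: 0.0520586 + 0.0102618 + 0.00639503 = 0.0687154
P(State A | 1.8 seconds) ≈ 0.758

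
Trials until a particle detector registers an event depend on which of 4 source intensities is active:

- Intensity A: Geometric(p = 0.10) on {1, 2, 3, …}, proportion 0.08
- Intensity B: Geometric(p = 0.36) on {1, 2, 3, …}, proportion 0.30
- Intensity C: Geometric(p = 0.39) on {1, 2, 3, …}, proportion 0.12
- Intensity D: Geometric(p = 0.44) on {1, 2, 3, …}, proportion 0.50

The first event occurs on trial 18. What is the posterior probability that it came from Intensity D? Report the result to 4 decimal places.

The responsibility of component k is π_k f_k(x) divided by Σ_j π_j f_j(x).
Geometric probabilities:
  L_A = 0.10·(1−0.10)^17 = 0.10·0.166772 = 0.0166772
  L_B = 0.36·(1−0.36)^17 = 0.36·0.00050706 = 0.000182542
  L_C = 0.39·(1−0.39)^17 = 0.39·0.000224185 = 8.74323e-05
  L_D = 0.44·(1−0.44)^17 = 0.44·5.23837e-05 = 2.30488e-05
Unnormalised posteriors:
  π_A·L_A = 0.08 × 0.0166772 = 0.00133417
  π_B·L_B = 0.30 × 0.000182542 = 5.47625e-05
  π_C·L_C = 0.12 × 8.74323e-05 = 1.04919e-05
  π_D·L_D = 0.50 × 2.30488e-05 = 1.15244e-05
Marginal: 0.00133417 + 5.47625e-05 + 1.04919e-05 + 1.15244e-05 = 0.00141095
Responsibility of Intensity D: 1.15244e-05 / 0.00141095 ≈ 0.0082

0.0082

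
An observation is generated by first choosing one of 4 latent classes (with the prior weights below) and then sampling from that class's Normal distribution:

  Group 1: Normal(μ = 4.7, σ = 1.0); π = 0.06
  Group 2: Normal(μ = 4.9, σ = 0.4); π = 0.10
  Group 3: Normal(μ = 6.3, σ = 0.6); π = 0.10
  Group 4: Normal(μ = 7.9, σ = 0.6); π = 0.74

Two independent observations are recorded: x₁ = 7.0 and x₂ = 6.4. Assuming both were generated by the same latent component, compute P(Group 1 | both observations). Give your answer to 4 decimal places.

0.0059

P(component k | x) = w_k·f_k(x) / marginal(x), where marginal(x) = Σ_j w_j·f_j(x).
Since both observations come from the same component, the likelihood for component k is f_k(x₁)·f_k(x₂).
  p_1 = [0.028327] × [0.0940491] = 0.00266413
  p_2 = [1.03212e-06] × [0.000881489] = 9.09801e-10
  p_3 = [0.336664] × [0.655733] = 0.220762
  p_4 = [0.215863] × [0.0292138] = 0.00630618
Unnormalised posteriors:
  w_1·p_1 = 0.06 × 0.00266413 = 0.000159848
  w_2·p_2 = 0.10 × 9.09801e-10 = 9.09801e-11
  w_3·p_3 = 0.10 × 0.220762 = 0.0220762
  w_4·p_4 = 0.74 × 0.00630618 = 0.00466657
Normaliser: 0.000159848 + 9.09801e-11 + 0.0220762 + 0.00466657 = 0.0269026
Responsibility of Group 1: 0.000159848 / 0.0269026 ≈ 0.0059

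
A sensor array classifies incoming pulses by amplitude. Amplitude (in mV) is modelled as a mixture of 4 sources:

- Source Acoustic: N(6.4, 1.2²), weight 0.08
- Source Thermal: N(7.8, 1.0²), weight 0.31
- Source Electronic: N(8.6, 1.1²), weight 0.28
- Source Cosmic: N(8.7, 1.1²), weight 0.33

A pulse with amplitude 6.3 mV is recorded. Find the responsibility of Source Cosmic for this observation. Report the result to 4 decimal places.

By Bayes' theorem, P(k | x) = w_k f_k(x) / Σ_j w_j f_j(x).
Component likelihoods at x = 6.3 mV:
  L_Acoustic = (1/(1.2·√(2π)))·exp(−(6.3−6.4)²/(2·1.2²)) = 0.332452·exp(-0.00347) = 0.3313
  L_Thermal = (1/(1.0·√(2π)))·exp(−(6.3−7.8)²/(2·1.0²)) = 0.398942·exp(-1.12500) = 0.129518
  L_Electronic = (1/(1.1·√(2π)))·exp(−(6.3−8.6)²/(2·1.1²)) = 0.362675·exp(-2.18595) = 0.0407541
  L_Cosmic = (1/(1.1·√(2π)))·exp(−(6.3−8.7)²/(2·1.1²)) = 0.362675·exp(-2.38017) = 0.0335602
Unnormalised posteriors:
  w_Acoustic·L_Acoustic = 0.08 × 0.3313 = 0.026504
  w_Thermal·L_Thermal = 0.31 × 0.129518 = 0.0401505
  w_Electronic·L_Electronic = 0.28 × 0.0407541 = 0.0114111
  w_Cosmic·L_Cosmic = 0.33 × 0.0335602 = 0.0110749
Sum: 0.026504 + 0.0401505 + 0.0114111 + 0.0110749 = 0.0891404
P(Source Cosmic | data) ≈ 0.1242

0.1242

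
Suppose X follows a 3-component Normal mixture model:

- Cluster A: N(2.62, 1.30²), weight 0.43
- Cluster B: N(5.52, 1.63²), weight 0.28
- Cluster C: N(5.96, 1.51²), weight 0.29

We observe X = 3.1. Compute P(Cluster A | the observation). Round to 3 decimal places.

Apply Bayes' rule: the posterior for each component is proportional to its prior times its likelihood at x.
Normal densities:
  L_A = (1/(1.30·√(2π)))·exp(−(3.1−2.62)²/(2·1.30²)) = 0.306879·exp(-0.06817) = 0.286657
  L_B = (1/(1.63·√(2π)))·exp(−(3.1−5.52)²/(2·1.63²)) = 0.244750·exp(-1.10211) = 0.0812983
  L_C = (1/(1.51·√(2π)))·exp(−(3.1−5.96)²/(2·1.51²)) = 0.264200·exp(-1.79369) = 0.0439483
Unnormalised posteriors:
  π_A·L_A = 0.43 × 0.286657 = 0.123263
  π_B·L_B = 0.28 × 0.0812983 = 0.0227635
  π_C·L_C = 0.29 × 0.0439483 = 0.012745
Denominator: 0.123263 + 0.0227635 + 0.012745 = 0.158771
Responsibility of Cluster A: 0.123263 / 0.158771 ≈ 0.776

0.776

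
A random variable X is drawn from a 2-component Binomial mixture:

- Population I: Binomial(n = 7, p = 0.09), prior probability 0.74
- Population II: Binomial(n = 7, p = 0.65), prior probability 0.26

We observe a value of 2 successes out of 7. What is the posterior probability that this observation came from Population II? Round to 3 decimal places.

0.134

The responsibility of component k is P(Z=k) f_k(x) divided by Σ_j P(Z=j) f_j(x).
Binomial probabilities:
  p_I = C(7,2)·0.09^2·0.91^5 = 21·0.0081·0.624032 = 0.106148
  p_II = C(7,2)·0.65^2·0.35^5 = 21·0.4225·0.00525219 = 0.0466
Unnormalised posteriors:
  P(Z=I)·p_I = 0.74 × 0.106148 = 0.0785494
  P(Z=II)·p_II = 0.26 × 0.0466 = 0.012116
Sum: 0.0785494 + 0.012116 = 0.0906654
So the posterior for Population II is 0.012116 / 0.0906654 ≈ 0.134.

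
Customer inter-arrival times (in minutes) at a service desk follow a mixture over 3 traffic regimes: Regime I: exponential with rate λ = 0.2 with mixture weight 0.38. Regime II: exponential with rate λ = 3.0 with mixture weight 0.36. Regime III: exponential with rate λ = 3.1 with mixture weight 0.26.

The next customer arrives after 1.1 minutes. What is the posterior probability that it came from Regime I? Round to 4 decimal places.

0.4785

Posterior ∝ prior × likelihood, so P(k | x) ∝ w_k f_k(x); normalise over all components.
Evaluate each component's likelihood at the observed value:
  f_I = 0.2·e^(−0.2·1.1) = 0.2·e^(−0.2200) = 0.160504
  f_II = 3.0·e^(−3.0·1.1) = 3.0·e^(−3.3000) = 0.11065
  f_III = 3.1·e^(−3.1·1.1) = 3.1·e^(−3.4100) = 0.102428
Prior × likelihood for each component:
  w_I·f_I = 0.38 × 0.160504 = 0.0609914
  w_II·f_II = 0.36 × 0.11065 = 0.0398338
  w_III·f_III = 0.26 × 0.102428 = 0.0266312
Normaliser: 0.0609914 + 0.0398338 + 0.0266312 = 0.127456
P(Regime I | data) ≈ 0.4785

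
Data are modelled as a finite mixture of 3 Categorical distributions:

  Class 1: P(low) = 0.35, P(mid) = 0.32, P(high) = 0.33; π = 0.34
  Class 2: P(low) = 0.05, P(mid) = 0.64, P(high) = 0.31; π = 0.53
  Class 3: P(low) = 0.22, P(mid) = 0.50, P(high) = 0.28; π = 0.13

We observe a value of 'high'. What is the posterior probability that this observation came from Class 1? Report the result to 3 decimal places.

0.359

By Bayes' theorem, P(k | x) = π_k f_k(x) / Σ_j π_j f_j(x).
Categorical probabilities:
  f_1 = 0.33
  f_2 = 0.31
  f_3 = 0.28
Weight by the priors:
  π_1·f_1 = 0.34 × 0.33 = 0.1122
  π_2·f_2 = 0.53 × 0.31 = 0.1643
  π_3·f_3 = 0.13 × 0.28 = 0.0364
Sum: 0.1122 + 0.1643 + 0.0364 = 0.3129
P(Class 1 | x) = 0.1122 / 0.3129 ≈ 0.359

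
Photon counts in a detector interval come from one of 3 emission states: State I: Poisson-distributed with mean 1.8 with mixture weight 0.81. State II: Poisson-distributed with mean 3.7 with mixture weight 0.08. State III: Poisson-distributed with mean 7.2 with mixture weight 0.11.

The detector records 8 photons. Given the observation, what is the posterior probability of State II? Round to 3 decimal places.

By Bayes' theorem, P(k | x) = P(Z=k) f_k(x) / Σ_j P(Z=j) f_j(x).
Evaluate each component's likelihood at the observed value:
  p_I = 0.000451783
  p_II = 0.0215379
  p_III = 0.133727
Unnormalised posteriors:
  P(Z=I)·p_I = 0.81 × 0.000451783 = 0.000365944
  P(Z=II)·p_II = 0.08 × 0.0215379 = 0.00172303
  P(Z=III)·p_III = 0.11 × 0.133727 = 0.01471
Evidence: 0.000365944 + 0.00172303 + 0.01471 = 0.0167989
Responsibility of State II: 0.00172303 / 0.0167989 ≈ 0.103

0.103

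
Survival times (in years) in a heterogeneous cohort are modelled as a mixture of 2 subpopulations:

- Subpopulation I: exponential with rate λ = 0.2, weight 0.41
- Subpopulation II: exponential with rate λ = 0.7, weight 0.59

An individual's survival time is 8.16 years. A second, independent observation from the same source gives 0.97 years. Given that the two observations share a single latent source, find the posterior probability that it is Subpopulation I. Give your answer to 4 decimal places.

The responsibility of component k is π_k f_k(x) divided by Σ_j π_j f_j(x).
Since both observations come from the same component, the likelihood for component k is f_k(x₁)·f_k(x₂).
  f_I = [0.2·e^(−0.2·8.16) = 0.2·e^(−1.6320) = 0.0391076] × [0.164732] = 0.00644226
  f_II = [0.7·e^(−0.7·8.16) = 0.7·e^(−5.7120) = 0.00231424] × [0.354987] = 0.000821524
Unnormalised posteriors:
  π_I·f_I = 0.41 × 0.00644226 = 0.00264133
  π_II·f_II = 0.59 × 0.000821524 = 0.000484699
Sum: 0.00264133 + 0.000484699 = 0.00312603
P(Subpopulation I | data) ≈ 0.8449

0.8449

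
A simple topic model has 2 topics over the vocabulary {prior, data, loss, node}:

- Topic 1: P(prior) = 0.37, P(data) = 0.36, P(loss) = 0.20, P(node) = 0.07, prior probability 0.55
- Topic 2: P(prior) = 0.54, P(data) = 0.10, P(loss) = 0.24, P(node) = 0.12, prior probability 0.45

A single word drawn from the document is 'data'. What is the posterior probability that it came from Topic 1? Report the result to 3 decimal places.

0.815

Posterior ∝ prior × likelihood, so P(k | x) ∝ π_k f_k(x); normalise over all components.
Categorical probabilities:
  p_1 = P(data | comp) = 0.36
  p_2 = P(data | comp) = 0.10
Multiply by the mixture weights:
  π_1·p_1 = 0.55 × 0.36 = 0.198
  π_2·p_2 = 0.45 × 0.1 = 0.045
Normaliser: 0.198 + 0.045 = 0.243
P(Topic 1 | data) ≈ 0.815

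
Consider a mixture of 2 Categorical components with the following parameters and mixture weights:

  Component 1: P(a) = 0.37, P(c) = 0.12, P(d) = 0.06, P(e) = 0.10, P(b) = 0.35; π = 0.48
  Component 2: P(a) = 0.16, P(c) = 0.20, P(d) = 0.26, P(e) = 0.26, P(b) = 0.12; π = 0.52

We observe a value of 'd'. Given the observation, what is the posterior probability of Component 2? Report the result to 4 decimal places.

0.8244

The responsibility of component k is π_k f_k(x) divided by Σ_j π_j f_j(x).
Categorical probabilities:
  f_1 = 0.06
  f_2 = 0.26
Weight by the priors:
  π_1·f_1 = 0.48 × 0.06 = 0.0288
  π_2·f_2 = 0.52 × 0.26 = 0.1352
Sum: 0.0288 + 0.1352 = 0.164
P(Component 2 | x) ≈ 0.8244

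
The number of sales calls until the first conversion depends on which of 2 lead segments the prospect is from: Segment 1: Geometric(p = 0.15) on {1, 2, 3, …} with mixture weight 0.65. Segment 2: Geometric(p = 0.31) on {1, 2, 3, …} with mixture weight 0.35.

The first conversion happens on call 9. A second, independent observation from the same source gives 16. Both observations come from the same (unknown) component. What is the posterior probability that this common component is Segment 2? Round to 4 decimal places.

By Bayes' theorem, P(k | x) = P(Z=k) f_k(x) / Σ_j P(Z=j) f_j(x).
Since both observations come from the same component, the likelihood for component k is f_k(x₁)·f_k(x₂).
  p_1 = [0.15·(1−0.15)^8 = 0.15·0.272491 = 0.0408736] × [0.0131031] = 0.000535572
  p_2 = [0.31·(1−0.31)^8 = 0.31·0.0513798 = 0.0159277] × [0.00118604] = 1.88909e-05
Prior × likelihood for each component:
  P(Z=1)·p_1 = 0.65 × 0.000535572 = 0.000348122
  P(Z=2)·p_2 = 0.35 × 1.88909e-05 = 6.61181e-06
Normaliser: 0.000348122 + 6.61181e-06 = 0.000354734
So the posterior for Segment 2 is 6.61181e-06 / 0.000354734 ≈ 0.0186.

0.0186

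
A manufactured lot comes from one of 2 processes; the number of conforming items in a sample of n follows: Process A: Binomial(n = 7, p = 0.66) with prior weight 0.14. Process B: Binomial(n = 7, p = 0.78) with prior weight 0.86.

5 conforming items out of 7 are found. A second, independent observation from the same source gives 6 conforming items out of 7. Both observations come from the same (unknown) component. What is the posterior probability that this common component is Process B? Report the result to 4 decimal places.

0.9127

Posterior ∝ prior × likelihood, so P(k | x) ∝ π_k f_k(x); normalise over all components.
Since both observations come from the same component, the likelihood for component k is f_k(x₁)·f_k(x₂).
  p_A = [0.304016] × [0.196716] = 0.059805
  p_B = [0.293452] × [0.346807] = 0.101771
Weight by the priors:
  π_A·p_A = 0.14 × 0.059805 = 0.0083727
  π_B·p_B = 0.86 × 0.101771 = 0.0875235
Evidence: 0.0083727 + 0.0875235 = 0.0958962
P(Process B | data) = 0.0875235 / 0.0958962 ≈ 0.9127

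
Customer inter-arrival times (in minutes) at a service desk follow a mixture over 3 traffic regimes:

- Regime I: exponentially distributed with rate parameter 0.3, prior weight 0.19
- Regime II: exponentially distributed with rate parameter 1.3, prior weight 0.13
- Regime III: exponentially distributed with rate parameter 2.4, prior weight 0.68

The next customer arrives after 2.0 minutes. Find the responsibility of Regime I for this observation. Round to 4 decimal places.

P(component k | x) = P(Z=k)·f_k(x) / marginal(x), where marginal(x) = Σ_j P(Z=j)·f_j(x).
Component likelihoods at x = 2.0 minutes:
  L_I = 0.3·e^(−0.3·2.0) = 0.3·e^(−0.6000) = 0.164643
  L_II = 1.3·e^(−1.3·2.0) = 1.3·e^(−2.6000) = 0.0965557
  L_III = 2.4·e^(−2.4·2.0) = 2.4·e^(−4.8000) = 0.0197514
Prior × likelihood for each component:
  P(Z=I)·L_I = 0.19 × 0.164643 = 0.0312823
  P(Z=II)·L_II = 0.13 × 0.0965557 = 0.0125522
  P(Z=III)·L_III = 0.68 × 0.0197514 = 0.0134309
Marginal: 0.0312823 + 0.0125522 + 0.0134309 = 0.0572654
P(Regime I | 2.0 minutes) = 0.0312823 / 0.0572654 ≈ 0.5463

0.5463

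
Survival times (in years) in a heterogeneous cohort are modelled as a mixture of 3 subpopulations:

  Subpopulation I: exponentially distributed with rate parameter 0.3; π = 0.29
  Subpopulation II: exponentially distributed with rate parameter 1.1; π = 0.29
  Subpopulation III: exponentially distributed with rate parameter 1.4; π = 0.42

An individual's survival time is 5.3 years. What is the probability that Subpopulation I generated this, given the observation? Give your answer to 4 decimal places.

0.9322

By Bayes' theorem, P(k | x) = P(Z=k) f_k(x) / Σ_j P(Z=j) f_j(x).
Component likelihoods at x = 5.3 years:
  p_I = 0.3·e^(−0.3·5.3) = 0.3·e^(−1.5900) = 0.0611777
  p_II = 1.1·e^(−1.1·5.3) = 1.1·e^(−5.8300) = 0.00323188
  p_III = 1.4·e^(−1.4·5.3) = 1.4·e^(−7.4200) = 0.000838809
Multiply by the mixture weights:
  P(Z=I)·p_I = 0.29 × 0.0611777 = 0.0177415
  P(Z=II)·p_II = 0.29 × 0.00323188 = 0.000937247
  P(Z=III)·p_III = 0.42 × 0.000838809 = 0.0003523
Normaliser: 0.0177415 + 0.000937247 + 0.0003523 = 0.0190311
Responsibility of Subpopulation I: 0.0177415 / 0.0190311 ≈ 0.9322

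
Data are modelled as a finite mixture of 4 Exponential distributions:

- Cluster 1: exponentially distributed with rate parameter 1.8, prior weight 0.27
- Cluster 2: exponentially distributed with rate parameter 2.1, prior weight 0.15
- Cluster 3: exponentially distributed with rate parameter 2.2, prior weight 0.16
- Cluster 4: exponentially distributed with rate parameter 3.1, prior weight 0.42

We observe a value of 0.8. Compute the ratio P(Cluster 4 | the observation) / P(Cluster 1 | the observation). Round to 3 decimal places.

0.947

The posterior odds equal the prior odds times the likelihood ratio: (π_i/π_j)·(f_i(x)/f_j(x)).
Component likelihoods at x = 0.8:
  f_1 = 0.42647
  f_2 = 0.391385
  f_3 = 0.378499
  f_4 = 0.259604
Posterior odds = (π_4·f_4) / (π_1·f_1) = (0.42·0.259604) / (0.27·0.42647) = 0.109034 / 0.115147 ≈ 0.947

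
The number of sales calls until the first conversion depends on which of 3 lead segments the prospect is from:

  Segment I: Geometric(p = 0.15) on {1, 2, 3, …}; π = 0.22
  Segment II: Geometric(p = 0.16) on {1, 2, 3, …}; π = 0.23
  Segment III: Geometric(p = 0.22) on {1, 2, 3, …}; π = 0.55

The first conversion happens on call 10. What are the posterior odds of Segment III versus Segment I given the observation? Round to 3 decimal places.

1.692

The posterior odds equal the prior odds times the likelihood ratio: (π_i/π_j)·(f_i(x)/f_j(x)).
Component likelihoods at x = 10:
  p_I = 0.15·(1−0.15)^9 = 0.15·0.231617 = 0.0347425
  p_II = 0.16·(1−0.16)^9 = 0.16·0.208216 = 0.0333145
  p_III = 0.22·(1−0.22)^9 = 0.22·0.106869 = 0.0235112
Odds = (0.55/0.22) × (0.0235112/0.0347425) = 2.5 × 0.676725 ≈ 1.692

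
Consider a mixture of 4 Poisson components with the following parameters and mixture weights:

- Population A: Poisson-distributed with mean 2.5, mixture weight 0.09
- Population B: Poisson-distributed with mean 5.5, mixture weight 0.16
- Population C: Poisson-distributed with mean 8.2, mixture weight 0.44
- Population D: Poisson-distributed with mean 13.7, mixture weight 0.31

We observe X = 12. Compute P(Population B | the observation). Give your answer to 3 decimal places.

0.019

By Bayes' theorem, P(k | x) = w_k f_k(x) / Σ_j w_j f_j(x).
Poisson probabilities:
  L_A = e^(−2.5)·2.5^12/12! = 1.02143e-05
  L_B = e^(−5.5)·5.5^12/12! = 0.00653726
  L_C = e^(−8.2)·8.2^12/12! = 0.0529925
  L_D = e^(−13.7)·13.7^12/12! = 0.102441
Prior × likelihood for each component:
  w_A·L_A = 0.09 × 1.02143e-05 = 9.19283e-07
  w_B·L_B = 0.16 × 0.00653726 = 0.00104596
  w_C·L_C = 0.44 × 0.0529925 = 0.0233167
  w_D·L_D = 0.31 × 0.102441 = 0.0317568
Marginal: 9.19283e-07 + 0.00104596 + 0.0233167 + 0.0317568 = 0.0561204
So the posterior for Population B is 0.00104596 / 0.0561204 ≈ 0.019.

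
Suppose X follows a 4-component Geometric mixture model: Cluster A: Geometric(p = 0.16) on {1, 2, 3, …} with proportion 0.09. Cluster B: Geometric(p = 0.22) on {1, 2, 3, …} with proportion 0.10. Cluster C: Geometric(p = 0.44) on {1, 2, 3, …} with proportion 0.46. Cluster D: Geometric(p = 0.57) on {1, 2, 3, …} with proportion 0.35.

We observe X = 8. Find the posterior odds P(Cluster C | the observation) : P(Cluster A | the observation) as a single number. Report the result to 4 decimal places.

Only the two components matter; the odds are (π_i f_i(x)) / (π_j f_j(x)).
Component likelihoods at x = 8:
  f_A = 0.16·(1−0.16)^7 = 0.16·0.29509 = 0.0472145
  f_B = 0.22·(1−0.22)^7 = 0.22·0.175656 = 0.0386443
  f_C = 0.44·(1−0.44)^7 = 0.44·0.0172709 = 0.00759922
  f_D = 0.57·(1−0.57)^7 = 0.57·0.00271819 = 0.00154937
0.00349564 / 0.0042493 ≈ 0.8226

0.8226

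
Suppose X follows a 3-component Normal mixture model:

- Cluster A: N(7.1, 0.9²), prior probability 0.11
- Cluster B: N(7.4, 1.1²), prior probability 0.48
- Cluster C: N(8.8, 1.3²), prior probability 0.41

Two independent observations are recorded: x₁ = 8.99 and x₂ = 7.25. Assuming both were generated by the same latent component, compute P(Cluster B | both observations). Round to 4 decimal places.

0.5103

Apply Bayes' rule: the posterior for each component is proportional to its prior times its likelihood at x.
Since both observations come from the same component, the likelihood for component k is f_k(x₁)·f_k(x₂).
  L_A = [0.0488707] × [0.437155] = 0.0213641
  L_B = [0.127592] × [0.359318] = 0.0458461
  L_C = [0.303619] × [0.150755] = 0.0457719
Multiply by the mixture weights:
  P(Z=A)·L_A = 0.11 × 0.0213641 = 0.00235005
  P(Z=B)·L_B = 0.48 × 0.0458461 = 0.0220061
  P(Z=C)·L_C = 0.41 × 0.0457719 = 0.0187665
Sum: 0.00235005 + 0.0220061 + 0.0187665 = 0.0431227
Responsibility of Cluster B: 0.0220061 / 0.0431227 ≈ 0.5103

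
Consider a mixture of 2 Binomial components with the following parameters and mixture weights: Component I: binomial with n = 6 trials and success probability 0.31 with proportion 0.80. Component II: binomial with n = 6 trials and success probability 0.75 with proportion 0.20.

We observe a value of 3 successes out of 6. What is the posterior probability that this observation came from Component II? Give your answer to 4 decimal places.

0.1441

Posterior ∝ prior × likelihood, so P(k | x) ∝ P(Z=k) f_k(x); normalise over all components.
Component likelihoods at x = 3 successes out of 6:
  p_I = C(6,3)·0.31^3·0.69^3 = 20·0.029791·0.328509 = 0.195732
  p_II = C(6,3)·0.75^3·0.25^3 = 20·0.421875·0.015625 = 0.131836
Weight by the priors:
  P(Z=I)·p_I = 0.80 × 0.195732 = 0.156586
  P(Z=II)·p_II = 0.20 × 0.131836 = 0.0263672
Denominator: 0.156586 + 0.0263672 = 0.182953
P(Component II | x) = 0.0263672 / 0.182953 ≈ 0.1441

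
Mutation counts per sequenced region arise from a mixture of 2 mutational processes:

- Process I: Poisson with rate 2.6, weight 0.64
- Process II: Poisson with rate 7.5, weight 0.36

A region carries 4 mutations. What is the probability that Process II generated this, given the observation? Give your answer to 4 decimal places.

0.2248

Posterior ∝ prior × likelihood, so P(k | x) ∝ w_k f_k(x); normalise over all components.
Poisson probabilities:
  f_I = e^(−2.6)·2.6^4/4! = 0.141422
  f_II = e^(−7.5)·7.5^4/4! = 0.0729164
Weight by the priors:
  w_I·f_I = 0.64 × 0.141422 = 0.09051
  w_II·f_II = 0.36 × 0.0729164 = 0.0262499
Sum: 0.09051 + 0.0262499 = 0.11676
So the posterior for Process II is 0.0262499 / 0.11676 ≈ 0.2248.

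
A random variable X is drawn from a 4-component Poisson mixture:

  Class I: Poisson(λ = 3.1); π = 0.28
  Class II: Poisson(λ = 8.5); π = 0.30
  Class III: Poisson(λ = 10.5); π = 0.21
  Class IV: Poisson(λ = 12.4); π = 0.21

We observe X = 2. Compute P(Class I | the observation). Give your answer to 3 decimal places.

0.959

P(component k | x) = w_k·f_k(x) / marginal(x), where marginal(x) = Σ_j w_j·f_j(x).
Poisson probabilities:
  f_I = 0.216461
  f_II = 0.00735029
  f_III = 0.00151795
  f_IV = 0.000316637
Multiply by the mixture weights:
  w_I·f_I = 0.28 × 0.216461 = 0.0606092
  w_II·f_II = 0.30 × 0.00735029 = 0.00220509
  w_III·f_III = 0.21 × 0.00151795 = 0.000318769
  w_IV·f_IV = 0.21 × 0.000316637 = 6.64938e-05
Evidence: 0.0606092 + 0.00220509 + 0.000318769 + 6.64938e-05 = 0.0631995
P(Class I | x) ≈ 0.959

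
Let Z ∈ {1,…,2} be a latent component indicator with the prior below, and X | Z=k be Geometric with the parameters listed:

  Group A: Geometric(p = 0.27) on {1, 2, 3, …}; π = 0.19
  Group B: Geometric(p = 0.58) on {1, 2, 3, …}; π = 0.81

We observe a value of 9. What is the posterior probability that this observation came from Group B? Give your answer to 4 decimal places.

By Bayes' theorem, P(k | x) = π_k f_k(x) / Σ_j π_j f_j(x).
Geometric probabilities:
  f_A = 0.27·(1−0.27)^8 = 0.27·0.080646 = 0.0217744
  f_B = 0.58·(1−0.58)^8 = 0.58·0.000968265 = 0.000561594
Unnormalised posteriors:
  π_A·f_A = 0.19 × 0.0217744 = 0.00413714
  π_B·f_B = 0.81 × 0.000561594 = 0.000454891
Denominator: 0.00413714 + 0.000454891 = 0.00459203
Responsibility of Group B: 0.000454891 / 0.00459203 ≈ 0.0991

0.0991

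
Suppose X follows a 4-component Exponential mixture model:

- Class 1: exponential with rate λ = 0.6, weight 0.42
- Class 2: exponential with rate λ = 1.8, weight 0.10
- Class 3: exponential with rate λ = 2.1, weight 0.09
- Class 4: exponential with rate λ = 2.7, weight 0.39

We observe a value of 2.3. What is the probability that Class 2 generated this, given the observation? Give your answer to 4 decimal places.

0.0410

By Bayes' theorem, P(k | x) = π_k f_k(x) / Σ_j π_j f_j(x).
Exponential densities:
  p_1 = 0.150947
  p_2 = 0.0286611
  p_3 = 0.0167717
  p_4 = 0.00542494
Prior × likelihood for each component:
  π_1·p_1 = 0.42 × 0.150947 = 0.0633978
  π_2·p_2 = 0.10 × 0.0286611 = 0.00286611
  π_3·p_3 = 0.09 × 0.0167717 = 0.00150945
  π_4·p_4 = 0.39 × 0.00542494 = 0.00211573
Denominator: 0.0633978 + 0.00286611 + 0.00150945 + 0.00211573 = 0.0698891
Responsibility of Class 2: 0.00286611 / 0.0698891 ≈ 0.0410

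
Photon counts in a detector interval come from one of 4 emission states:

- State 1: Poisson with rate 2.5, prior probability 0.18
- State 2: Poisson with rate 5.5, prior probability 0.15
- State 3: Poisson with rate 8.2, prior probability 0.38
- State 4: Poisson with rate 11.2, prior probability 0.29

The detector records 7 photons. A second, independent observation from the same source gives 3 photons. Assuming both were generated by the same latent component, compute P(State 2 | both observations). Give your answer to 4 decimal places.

0.5465

The responsibility of component k is π_k f_k(x) divided by Σ_j π_j f_j(x).
Since both observations come from the same component, the likelihood for component k is f_k(x₁)·f_k(x₂).
  L_1 = [0.00994062] × [0.213763] = 0.00212494
  L_2 = [0.123449] × [0.113323] = 0.0139896
  L_3 = [0.135848] × [0.0252392] = 0.00342868
  L_4 = [0.0599788] × [0.00320188] = 0.000192045
Prior × likelihood for each component:
  π_1·L_1 = 0.18 × 0.00212494 = 0.000382489
  π_2·L_2 = 0.15 × 0.0139896 = 0.00209844
  π_3·L_3 = 0.38 × 0.00342868 = 0.0013029
  π_4·L_4 = 0.29 × 0.000192045 = 5.56929e-05
Sum: 0.000382489 + 0.00209844 + 0.0013029 + 5.56929e-05 = 0.00383952
Responsibility of State 2: 0.00209844 / 0.00383952 ≈ 0.5465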